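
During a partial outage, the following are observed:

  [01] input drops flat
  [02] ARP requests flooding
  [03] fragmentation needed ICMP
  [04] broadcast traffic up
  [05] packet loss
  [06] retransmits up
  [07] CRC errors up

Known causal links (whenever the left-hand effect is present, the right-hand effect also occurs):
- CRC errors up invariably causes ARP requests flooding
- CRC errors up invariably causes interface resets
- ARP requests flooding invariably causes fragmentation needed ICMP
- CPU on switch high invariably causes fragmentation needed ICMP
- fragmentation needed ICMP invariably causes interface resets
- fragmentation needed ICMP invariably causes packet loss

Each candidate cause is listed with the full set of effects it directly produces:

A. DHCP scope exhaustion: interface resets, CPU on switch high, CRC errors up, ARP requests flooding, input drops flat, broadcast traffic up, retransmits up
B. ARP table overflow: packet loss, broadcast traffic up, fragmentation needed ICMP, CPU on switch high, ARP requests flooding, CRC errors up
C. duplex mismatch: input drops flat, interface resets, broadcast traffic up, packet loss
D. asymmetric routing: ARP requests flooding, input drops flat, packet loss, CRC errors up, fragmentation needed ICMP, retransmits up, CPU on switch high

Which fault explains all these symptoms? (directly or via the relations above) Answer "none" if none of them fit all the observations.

Per-candidate check:
(A) DHCP scope exhaustion — input drops flat +; ARP requests flooding +; fragmentation needed ICMP + (by ARP requests flooding → fragmentation needed ICMP); broadcast traffic up +; packet loss + (by ARP requests flooding → fragmentation needed ICMP → packet loss); retransmits up +; CRC errors up +
(B) ARP table overflow — input drops flat -; ARP requests flooding +; fragmentation needed ICMP +; broadcast traffic up +; packet loss +; retransmits up -; CRC errors up +
(C) duplex mismatch — input drops flat +; ARP requests flooding -; fragmentation needed ICMP -; broadcast traffic up +; packet loss +; retransmits up -; CRC errors up -
(D) asymmetric routing — input drops flat +; ARP requests flooding +; fragmentation needed ICMP +; broadcast traffic up -; packet loss +; retransmits up +; CRC errors up +
(A) alone accounts for all the evidence.

A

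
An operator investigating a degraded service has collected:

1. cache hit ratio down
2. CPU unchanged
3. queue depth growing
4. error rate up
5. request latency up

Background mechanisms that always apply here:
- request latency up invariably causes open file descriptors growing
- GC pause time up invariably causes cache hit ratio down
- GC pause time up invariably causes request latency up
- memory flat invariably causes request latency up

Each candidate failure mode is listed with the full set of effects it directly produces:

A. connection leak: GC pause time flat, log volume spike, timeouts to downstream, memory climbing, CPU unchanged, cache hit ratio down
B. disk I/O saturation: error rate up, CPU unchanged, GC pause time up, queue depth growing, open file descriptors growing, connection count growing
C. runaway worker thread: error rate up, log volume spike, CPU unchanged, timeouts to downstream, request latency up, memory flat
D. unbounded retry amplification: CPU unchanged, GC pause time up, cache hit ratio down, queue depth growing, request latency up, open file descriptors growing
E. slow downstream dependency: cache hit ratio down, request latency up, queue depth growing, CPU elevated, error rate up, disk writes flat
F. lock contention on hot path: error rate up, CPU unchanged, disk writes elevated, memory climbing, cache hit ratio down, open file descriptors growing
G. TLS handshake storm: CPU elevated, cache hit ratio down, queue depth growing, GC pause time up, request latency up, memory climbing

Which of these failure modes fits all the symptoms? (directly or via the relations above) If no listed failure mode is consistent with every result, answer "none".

B

Checking each candidate against the observations:
(A) connection leak — does not account for queue depth growing, error rate up, request latency up
(B) disk I/O saturation — cache hit ratio down + (by GC pause time up → cache hit ratio down); CPU unchanged +; queue depth growing +; error rate up +; request latency up + (by GC pause time up → request latency up)
(C) runaway worker thread — cache hit ratio down -; CPU unchanged +; queue depth growing -; error rate up +; request latency up +
(D) unbounded retry amplification — does not account for error rate up
(E) slow downstream dependency — fails on CPU unchanged (predicts CPU elevated, not CPU unchanged)
(F) lock contention on hot path — does not account for queue depth growing, request latency up
(G) TLS handshake storm — cache hit ratio down +; CPU unchanged -; queue depth growing +; error rate up -; request latency up +
(B) alone accounts for all the evidence.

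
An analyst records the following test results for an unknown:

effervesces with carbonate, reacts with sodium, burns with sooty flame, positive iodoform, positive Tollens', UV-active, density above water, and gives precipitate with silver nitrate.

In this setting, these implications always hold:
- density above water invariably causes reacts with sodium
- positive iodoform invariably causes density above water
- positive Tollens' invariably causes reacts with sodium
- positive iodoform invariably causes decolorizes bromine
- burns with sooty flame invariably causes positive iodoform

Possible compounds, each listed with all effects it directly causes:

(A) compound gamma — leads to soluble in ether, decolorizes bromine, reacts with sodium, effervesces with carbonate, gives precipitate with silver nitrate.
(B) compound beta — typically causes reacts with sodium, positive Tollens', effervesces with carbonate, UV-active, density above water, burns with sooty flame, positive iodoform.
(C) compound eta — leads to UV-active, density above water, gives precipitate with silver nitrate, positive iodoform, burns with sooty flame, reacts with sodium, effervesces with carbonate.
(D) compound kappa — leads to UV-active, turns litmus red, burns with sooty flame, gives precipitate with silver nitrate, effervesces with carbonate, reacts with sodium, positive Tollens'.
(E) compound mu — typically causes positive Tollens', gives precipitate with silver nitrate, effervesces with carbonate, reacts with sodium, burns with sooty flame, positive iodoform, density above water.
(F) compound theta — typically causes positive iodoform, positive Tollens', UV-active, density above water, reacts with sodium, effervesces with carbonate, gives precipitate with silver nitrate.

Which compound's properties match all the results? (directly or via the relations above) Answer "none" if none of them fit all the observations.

D

For each candidate, compare predicted effects to what was observed:
(A) compound gamma — does not account for burns with sooty flame, positive iodoform, positive Tollens', UV-active, density above water
(B) compound beta — effervesces with carbonate yes; reacts with sodium yes; burns with sooty flame yes; positive iodoform yes; positive Tollens' yes; UV-active yes; density above water yes; gives precipitate with silver nitrate NO
(C) compound eta — effervesces with carbonate yes; reacts with sodium yes; burns with sooty flame yes; positive iodoform yes; positive Tollens' NO; UV-active yes; density above water yes; gives precipitate with silver nitrate yes
(D) compound kappa — accounts for every observation (positive iodoform through burns with sooty flame → positive iodoform)
(E) compound mu — effervesces with carbonate yes; reacts with sodium yes; burns with sooty flame yes; positive iodoform yes; positive Tollens' yes; UV-active NO; density above water yes; gives precipitate with silver nitrate yes
(F) compound theta — does not account for burns with sooty flame
(D) is the only candidate with no mismatches.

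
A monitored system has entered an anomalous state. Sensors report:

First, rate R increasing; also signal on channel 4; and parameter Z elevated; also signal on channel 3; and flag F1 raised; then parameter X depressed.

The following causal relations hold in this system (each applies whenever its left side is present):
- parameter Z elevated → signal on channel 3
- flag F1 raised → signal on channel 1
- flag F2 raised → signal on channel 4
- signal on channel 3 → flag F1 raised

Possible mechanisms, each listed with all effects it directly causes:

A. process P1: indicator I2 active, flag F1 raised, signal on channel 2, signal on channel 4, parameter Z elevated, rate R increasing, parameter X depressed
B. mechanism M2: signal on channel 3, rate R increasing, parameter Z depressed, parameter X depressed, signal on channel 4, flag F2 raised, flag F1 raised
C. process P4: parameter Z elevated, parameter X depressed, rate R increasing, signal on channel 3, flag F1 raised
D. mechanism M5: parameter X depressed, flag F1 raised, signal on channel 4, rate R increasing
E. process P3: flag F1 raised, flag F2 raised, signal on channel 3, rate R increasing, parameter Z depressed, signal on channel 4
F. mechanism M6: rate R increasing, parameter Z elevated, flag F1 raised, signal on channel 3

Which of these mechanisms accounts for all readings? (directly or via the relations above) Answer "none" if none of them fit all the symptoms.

A

For each candidate, compare predicted effects to what was observed:
(A) process P1 — rate R increasing match; signal on channel 4 match; parameter Z elevated match; signal on channel 3 match (via parameter Z elevated → signal on channel 3); flag F1 raised match; parameter X depressed match
(B) mechanism M2 — rate R increasing match; signal on channel 4 match; parameter Z elevated miss; signal on channel 3 match; flag F1 raised match; parameter X depressed match
(C) process P4 — rate R increasing match; signal on channel 4 miss; parameter Z elevated match; signal on channel 3 match; flag F1 raised match; parameter X depressed match
(D) mechanism M5 — does not account for parameter Z elevated, signal on channel 3
(E) process P3 — rate R increasing match; signal on channel 4 match; parameter Z elevated miss; signal on channel 3 match; flag F1 raised match; parameter X depressed miss
(F) mechanism M6 — rate R increasing match; signal on channel 4 miss; parameter Z elevated match; signal on channel 3 match; flag F1 raised match; parameter X depressed miss
(A) alone accounts for all the evidence.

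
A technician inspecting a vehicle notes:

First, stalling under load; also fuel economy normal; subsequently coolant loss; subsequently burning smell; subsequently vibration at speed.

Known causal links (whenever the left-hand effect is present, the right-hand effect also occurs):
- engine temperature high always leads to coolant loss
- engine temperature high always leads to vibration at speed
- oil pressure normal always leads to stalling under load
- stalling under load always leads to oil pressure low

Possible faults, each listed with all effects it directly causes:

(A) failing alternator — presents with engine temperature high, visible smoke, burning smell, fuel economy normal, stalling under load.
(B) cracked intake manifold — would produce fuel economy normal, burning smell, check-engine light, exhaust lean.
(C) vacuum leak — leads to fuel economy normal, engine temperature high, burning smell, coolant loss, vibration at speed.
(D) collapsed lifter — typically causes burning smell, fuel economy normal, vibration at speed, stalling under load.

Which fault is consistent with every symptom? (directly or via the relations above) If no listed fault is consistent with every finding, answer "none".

A

Checking each candidate against the observations:
(A) failing alternator — stalling under load +; fuel economy normal +; coolant loss + (through engine temperature high → coolant loss); burning smell +; vibration at speed + (through engine temperature high → vibration at speed)
(B) cracked intake manifold — does not account for stalling under load, coolant loss, vibration at speed
(C) vacuum leak — does not account for stalling under load
(D) collapsed lifter — stalling under load +; fuel economy normal +; coolant loss -; burning smell +; vibration at speed +
(A) is the only candidate with no mismatches.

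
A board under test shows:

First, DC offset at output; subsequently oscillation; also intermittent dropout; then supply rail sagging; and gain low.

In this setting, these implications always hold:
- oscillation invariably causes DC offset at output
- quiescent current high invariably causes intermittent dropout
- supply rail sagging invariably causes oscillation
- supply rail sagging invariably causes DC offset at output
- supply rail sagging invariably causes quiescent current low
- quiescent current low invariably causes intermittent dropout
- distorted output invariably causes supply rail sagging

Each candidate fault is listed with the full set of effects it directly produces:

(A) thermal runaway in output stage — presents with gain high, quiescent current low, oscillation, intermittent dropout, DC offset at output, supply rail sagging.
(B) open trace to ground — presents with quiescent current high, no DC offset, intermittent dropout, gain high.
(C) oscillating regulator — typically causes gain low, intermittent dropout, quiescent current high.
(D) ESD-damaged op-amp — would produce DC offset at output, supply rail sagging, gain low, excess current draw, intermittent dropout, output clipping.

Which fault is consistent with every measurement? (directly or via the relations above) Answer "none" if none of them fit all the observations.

Testing each hypothesis:
(A) thermal runaway in output stage — DC offset at output ✓; oscillation ✓; intermittent dropout ✓; supply rail sagging ✓; gain low ✗
(B) open trace to ground — DC offset at output ✗; oscillation ✗; intermittent dropout ✓; supply rail sagging ✗; gain low ✗
(C) oscillating regulator — DC offset at output ✗; oscillation ✗; intermittent dropout ✓; supply rail sagging ✗; gain low ✓
(D) ESD-damaged op-amp — DC offset at output ✓; oscillation ✓ (by supply rail sagging → oscillation); intermittent dropout ✓; supply rail sagging ✓; gain low ✓
Only (D) is consistent with every observation.

D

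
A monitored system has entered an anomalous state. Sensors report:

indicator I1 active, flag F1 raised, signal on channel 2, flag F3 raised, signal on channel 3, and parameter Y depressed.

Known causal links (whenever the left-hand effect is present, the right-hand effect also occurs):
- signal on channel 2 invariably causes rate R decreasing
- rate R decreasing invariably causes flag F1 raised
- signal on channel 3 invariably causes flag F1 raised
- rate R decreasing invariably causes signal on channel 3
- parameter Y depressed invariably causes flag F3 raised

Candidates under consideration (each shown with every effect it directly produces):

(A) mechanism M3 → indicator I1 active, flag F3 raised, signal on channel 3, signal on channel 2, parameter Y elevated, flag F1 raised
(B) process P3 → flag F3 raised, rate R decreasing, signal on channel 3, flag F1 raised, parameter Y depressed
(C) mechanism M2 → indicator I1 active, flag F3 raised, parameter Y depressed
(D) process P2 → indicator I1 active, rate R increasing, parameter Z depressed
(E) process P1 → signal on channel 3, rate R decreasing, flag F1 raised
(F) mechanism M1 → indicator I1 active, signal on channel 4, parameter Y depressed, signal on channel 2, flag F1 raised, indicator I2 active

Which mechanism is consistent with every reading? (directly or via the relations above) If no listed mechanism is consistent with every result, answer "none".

F

Per-candidate check:
(A) mechanism M3 — indicator I1 active match; flag F1 raised match; signal on channel 2 match; flag F3 raised match; signal on channel 3 match; parameter Y depressed miss
(B) process P3 — indicator I1 active miss; flag F1 raised match; signal on channel 2 miss; flag F3 raised match; signal on channel 3 match; parameter Y depressed match
(C) mechanism M2 — indicator I1 active match; flag F1 raised miss; signal on channel 2 miss; flag F3 raised match; signal on channel 3 miss; parameter Y depressed match
(D) process P2 — indicator I1 active match; flag F1 raised miss; signal on channel 2 miss; flag F3 raised miss; signal on channel 3 miss; parameter Y depressed miss
(E) process P1 — indicator I1 active miss; flag F1 raised match; signal on channel 2 miss; flag F3 raised miss; signal on channel 3 match; parameter Y depressed miss
(F) mechanism M1 — indicator I1 active match; flag F1 raised match; signal on channel 2 match; flag F3 raised match (via parameter Y depressed → flag F3 raised); signal on channel 3 match (via signal on channel 2 → rate R decreasing → signal on channel 3); parameter Y depressed match
(F) is the only candidate with no mismatches.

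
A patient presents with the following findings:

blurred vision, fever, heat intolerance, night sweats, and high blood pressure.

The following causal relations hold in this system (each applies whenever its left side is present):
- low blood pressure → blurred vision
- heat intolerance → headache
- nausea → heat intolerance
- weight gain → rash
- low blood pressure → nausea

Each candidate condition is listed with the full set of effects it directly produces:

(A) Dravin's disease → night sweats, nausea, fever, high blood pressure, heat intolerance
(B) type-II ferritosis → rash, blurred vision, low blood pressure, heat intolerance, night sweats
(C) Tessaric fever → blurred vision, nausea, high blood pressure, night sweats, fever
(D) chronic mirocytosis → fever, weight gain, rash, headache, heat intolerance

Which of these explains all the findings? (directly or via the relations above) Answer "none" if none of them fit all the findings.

Testing each hypothesis:
(A) Dravin's disease — blurred vision ✗; fever ✓; heat intolerance ✓; night sweats ✓; high blood pressure ✓
(B) type-II ferritosis — blurred vision ✓; fever ✗; heat intolerance ✓; night sweats ✓; high blood pressure ✗
(C) Tessaric fever — blurred vision ✓; fever ✓; heat intolerance ✓ (by nausea → heat intolerance); night sweats ✓; high blood pressure ✓
(D) chronic mirocytosis — blurred vision ✗; fever ✓; heat intolerance ✓; night sweats ✗; high blood pressure ✗
(C) alone accounts for all the evidence.

C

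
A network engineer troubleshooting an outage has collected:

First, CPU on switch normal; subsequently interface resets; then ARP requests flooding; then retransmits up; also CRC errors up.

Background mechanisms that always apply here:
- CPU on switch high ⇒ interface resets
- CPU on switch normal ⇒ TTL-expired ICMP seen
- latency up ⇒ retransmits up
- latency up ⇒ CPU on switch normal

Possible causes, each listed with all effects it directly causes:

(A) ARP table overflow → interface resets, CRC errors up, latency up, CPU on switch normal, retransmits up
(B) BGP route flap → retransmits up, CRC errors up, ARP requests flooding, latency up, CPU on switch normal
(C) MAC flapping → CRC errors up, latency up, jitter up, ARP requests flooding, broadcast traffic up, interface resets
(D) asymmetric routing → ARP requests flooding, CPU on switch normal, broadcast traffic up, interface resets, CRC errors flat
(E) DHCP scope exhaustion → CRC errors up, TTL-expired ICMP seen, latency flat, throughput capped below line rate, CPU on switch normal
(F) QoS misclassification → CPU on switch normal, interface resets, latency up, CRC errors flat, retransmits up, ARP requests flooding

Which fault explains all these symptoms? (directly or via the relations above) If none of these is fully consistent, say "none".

Testing each hypothesis:
(A) ARP table overflow — CPU on switch normal +; interface resets +; ARP requests flooding -; retransmits up +; CRC errors up +
(B) BGP route flap — does not account for interface resets
(C) MAC flapping — CPU on switch normal + (through latency up → CPU on switch normal); interface resets +; ARP requests flooding +; retransmits up + (through latency up → retransmits up); CRC errors up +
(D) asymmetric routing — CPU on switch normal +; interface resets +; ARP requests flooding +; retransmits up -; CRC errors up -
(E) DHCP scope exhaustion — CPU on switch normal +; interface resets -; ARP requests flooding -; retransmits up -; CRC errors up +
(F) QoS misclassification — CPU on switch normal +; interface resets +; ARP requests flooding +; retransmits up +; CRC errors up -
(C) is the only candidate with no mismatches.

C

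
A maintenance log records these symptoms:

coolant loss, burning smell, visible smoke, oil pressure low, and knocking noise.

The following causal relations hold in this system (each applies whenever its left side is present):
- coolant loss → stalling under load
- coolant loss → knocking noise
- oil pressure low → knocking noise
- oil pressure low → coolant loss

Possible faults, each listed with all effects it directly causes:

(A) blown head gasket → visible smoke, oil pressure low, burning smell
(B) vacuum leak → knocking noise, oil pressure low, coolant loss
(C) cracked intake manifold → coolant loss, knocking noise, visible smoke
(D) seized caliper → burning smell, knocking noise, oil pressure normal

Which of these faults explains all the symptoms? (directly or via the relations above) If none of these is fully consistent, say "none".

Testing each hypothesis:
(A) blown head gasket — accounts for every observation (coolant loss through oil pressure low → coolant loss)
(B) vacuum leak — coolant loss match; burning smell miss; visible smoke miss; oil pressure low match; knocking noise match
(C) cracked intake manifold — does not account for burning smell, oil pressure low
(D) seized caliper — coolant loss miss; burning smell match; visible smoke miss; oil pressure low miss; knocking noise match
Only (A) is consistent with every observation.

A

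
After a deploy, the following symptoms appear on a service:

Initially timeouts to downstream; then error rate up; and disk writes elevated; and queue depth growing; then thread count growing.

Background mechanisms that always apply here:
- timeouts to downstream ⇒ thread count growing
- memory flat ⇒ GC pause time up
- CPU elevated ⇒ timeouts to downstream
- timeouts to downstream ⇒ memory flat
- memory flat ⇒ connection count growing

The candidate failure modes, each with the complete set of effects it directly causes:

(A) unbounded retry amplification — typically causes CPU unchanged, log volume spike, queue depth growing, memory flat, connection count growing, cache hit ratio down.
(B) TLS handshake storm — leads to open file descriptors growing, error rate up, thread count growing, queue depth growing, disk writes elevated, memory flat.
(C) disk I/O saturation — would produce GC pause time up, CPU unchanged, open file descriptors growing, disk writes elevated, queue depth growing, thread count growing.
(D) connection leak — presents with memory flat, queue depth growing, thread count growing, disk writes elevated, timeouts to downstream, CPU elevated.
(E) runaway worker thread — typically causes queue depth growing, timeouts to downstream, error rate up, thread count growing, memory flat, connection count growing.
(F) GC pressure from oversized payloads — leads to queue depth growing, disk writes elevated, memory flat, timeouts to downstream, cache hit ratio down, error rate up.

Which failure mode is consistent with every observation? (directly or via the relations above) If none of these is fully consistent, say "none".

For each candidate, compare predicted effects to what was observed:
(A) unbounded retry amplification — does not account for timeouts to downstream, error rate up, disk writes elevated, thread count growing
(B) TLS handshake storm — timeouts to downstream miss; error rate up match; disk writes elevated match; queue depth growing match; thread count growing match
(C) disk I/O saturation — does not account for timeouts to downstream, error rate up
(D) connection leak — does not account for error rate up
(E) runaway worker thread — timeouts to downstream match; error rate up match; disk writes elevated miss; queue depth growing match; thread count growing match
(F) GC pressure from oversized payloads — timeouts to downstream match; error rate up match; disk writes elevated match; queue depth growing match; thread count growing match (via timeouts to downstream → thread count growing)
(F) is the only candidate with no mismatches.

F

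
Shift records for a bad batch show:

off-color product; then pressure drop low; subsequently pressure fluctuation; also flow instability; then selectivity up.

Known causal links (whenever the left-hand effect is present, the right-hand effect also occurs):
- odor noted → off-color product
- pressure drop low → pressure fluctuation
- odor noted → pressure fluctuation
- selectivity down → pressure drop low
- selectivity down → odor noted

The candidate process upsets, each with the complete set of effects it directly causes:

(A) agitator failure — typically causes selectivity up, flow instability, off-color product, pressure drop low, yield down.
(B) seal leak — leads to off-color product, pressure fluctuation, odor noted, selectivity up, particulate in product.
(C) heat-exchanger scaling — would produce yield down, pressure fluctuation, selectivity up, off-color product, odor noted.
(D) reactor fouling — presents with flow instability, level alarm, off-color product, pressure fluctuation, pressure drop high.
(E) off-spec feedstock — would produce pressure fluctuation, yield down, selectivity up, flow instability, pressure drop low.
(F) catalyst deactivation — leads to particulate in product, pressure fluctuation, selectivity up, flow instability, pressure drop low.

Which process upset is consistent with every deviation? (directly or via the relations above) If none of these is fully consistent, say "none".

A

Testing each hypothesis:
(A) agitator failure — off-color product match; pressure drop low match; pressure fluctuation match (by pressure drop low → pressure fluctuation); flow instability match; selectivity up match
(B) seal leak — does not account for pressure drop low, flow instability
(C) heat-exchanger scaling — off-color product match; pressure drop low miss; pressure fluctuation match; flow instability miss; selectivity up match
(D) reactor fouling — fails on pressure drop low, selectivity up (predicts pressure drop high, not pressure drop low)
(E) off-spec feedstock — does not account for off-color product
(F) catalyst deactivation — off-color product miss; pressure drop low match; pressure fluctuation match; flow instability match; selectivity up match
Only (A) is consistent with every observation.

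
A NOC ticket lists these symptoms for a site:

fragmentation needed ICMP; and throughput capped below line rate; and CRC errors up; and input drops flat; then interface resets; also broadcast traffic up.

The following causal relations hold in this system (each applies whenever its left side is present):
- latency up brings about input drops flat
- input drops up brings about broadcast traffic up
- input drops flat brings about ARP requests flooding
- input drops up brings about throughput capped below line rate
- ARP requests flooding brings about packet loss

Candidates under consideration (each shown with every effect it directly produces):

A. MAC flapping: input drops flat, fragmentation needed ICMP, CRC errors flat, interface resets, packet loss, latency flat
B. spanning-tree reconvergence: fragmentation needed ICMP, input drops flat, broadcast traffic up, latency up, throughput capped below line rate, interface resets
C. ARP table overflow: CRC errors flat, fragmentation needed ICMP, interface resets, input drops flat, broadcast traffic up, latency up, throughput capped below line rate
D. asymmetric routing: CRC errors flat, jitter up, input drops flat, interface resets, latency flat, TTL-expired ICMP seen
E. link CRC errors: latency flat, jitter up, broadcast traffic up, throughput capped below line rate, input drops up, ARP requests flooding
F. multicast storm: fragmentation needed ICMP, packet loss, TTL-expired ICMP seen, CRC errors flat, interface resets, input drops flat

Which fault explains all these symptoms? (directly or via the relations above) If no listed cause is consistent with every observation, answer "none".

Per-candidate check:
(A) MAC flapping — fragmentation needed ICMP match; throughput capped below line rate miss; CRC errors up miss; input drops flat match; interface resets match; broadcast traffic up miss
(B) spanning-tree reconvergence — fragmentation needed ICMP match; throughput capped below line rate match; CRC errors up miss; input drops flat match; interface resets match; broadcast traffic up match
(C) ARP table overflow — fragmentation needed ICMP match; throughput capped below line rate match; CRC errors up miss; input drops flat match; interface resets match; broadcast traffic up match
(D) asymmetric routing — fails on fragmentation needed ICMP, throughput capped below line rate, CRC errors up, broadcast traffic up (predicts CRC errors flat, not CRC errors up)
(E) link CRC errors — fragmentation needed ICMP miss; throughput capped below line rate match; CRC errors up miss; input drops flat miss; interface resets miss; broadcast traffic up match
(F) multicast storm — fails on throughput capped below line rate, CRC errors up, broadcast traffic up (predicts CRC errors flat, not CRC errors up)
No candidate is consistent with all observations.

none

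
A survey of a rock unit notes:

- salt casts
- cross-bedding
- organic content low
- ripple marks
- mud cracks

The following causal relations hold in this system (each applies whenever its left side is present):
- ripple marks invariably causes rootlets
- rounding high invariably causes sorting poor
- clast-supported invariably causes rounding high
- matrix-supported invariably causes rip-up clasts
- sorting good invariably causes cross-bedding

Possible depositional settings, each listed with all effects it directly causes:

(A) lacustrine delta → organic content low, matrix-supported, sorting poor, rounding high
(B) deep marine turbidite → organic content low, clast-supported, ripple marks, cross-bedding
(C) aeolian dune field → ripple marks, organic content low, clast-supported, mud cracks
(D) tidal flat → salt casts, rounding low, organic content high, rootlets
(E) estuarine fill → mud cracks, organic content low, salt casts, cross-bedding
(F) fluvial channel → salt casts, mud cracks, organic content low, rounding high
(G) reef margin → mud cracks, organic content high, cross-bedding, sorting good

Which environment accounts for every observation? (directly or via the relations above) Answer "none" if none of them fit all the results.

Checking each candidate against the observations:
(A) lacustrine delta — salt casts miss; cross-bedding miss; organic content low match; ripple marks miss; mud cracks miss
(B) deep marine turbidite — does not account for salt casts, mud cracks
(C) aeolian dune field — salt casts miss; cross-bedding miss; organic content low match; ripple marks match; mud cracks match
(D) tidal flat — salt casts match; cross-bedding miss; organic content low miss; ripple marks miss; mud cracks miss
(E) estuarine fill — does not account for ripple marks
(F) fluvial channel — does not account for cross-bedding, ripple marks
(G) reef margin — salt casts miss; cross-bedding match; organic content low miss; ripple marks miss; mud cracks match
Every candidate fails on at least one observation.

none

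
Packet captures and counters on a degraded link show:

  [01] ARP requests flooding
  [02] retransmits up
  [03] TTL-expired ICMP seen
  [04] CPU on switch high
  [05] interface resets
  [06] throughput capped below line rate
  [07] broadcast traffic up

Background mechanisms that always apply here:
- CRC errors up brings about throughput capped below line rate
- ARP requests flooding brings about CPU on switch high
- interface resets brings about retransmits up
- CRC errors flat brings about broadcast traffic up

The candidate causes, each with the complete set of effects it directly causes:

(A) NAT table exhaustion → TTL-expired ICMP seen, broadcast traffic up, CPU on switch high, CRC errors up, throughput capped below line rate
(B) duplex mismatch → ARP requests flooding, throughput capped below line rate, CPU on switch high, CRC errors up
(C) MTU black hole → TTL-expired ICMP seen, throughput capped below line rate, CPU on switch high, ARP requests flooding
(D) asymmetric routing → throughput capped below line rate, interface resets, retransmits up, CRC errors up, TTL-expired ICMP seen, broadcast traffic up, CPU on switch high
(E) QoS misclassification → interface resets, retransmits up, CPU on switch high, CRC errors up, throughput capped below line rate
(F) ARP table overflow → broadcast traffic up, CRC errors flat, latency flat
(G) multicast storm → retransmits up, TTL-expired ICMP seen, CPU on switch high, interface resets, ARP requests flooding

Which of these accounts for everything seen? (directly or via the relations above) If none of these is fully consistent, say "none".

none

Per-candidate check:
(A) NAT table exhaustion — does not account for ARP requests flooding, retransmits up, interface resets
(B) duplex mismatch — ARP requests flooding yes; retransmits up NO; TTL-expired ICMP seen NO; CPU on switch high yes; interface resets NO; throughput capped below line rate yes; broadcast traffic up NO
(C) MTU black hole — ARP requests flooding yes; retransmits up NO; TTL-expired ICMP seen yes; CPU on switch high yes; interface resets NO; throughput capped below line rate yes; broadcast traffic up NO
(D) asymmetric routing — does not account for ARP requests flooding
(E) QoS misclassification — ARP requests flooding NO; retransmits up yes; TTL-expired ICMP seen NO; CPU on switch high yes; interface resets yes; throughput capped below line rate yes; broadcast traffic up NO
(F) ARP table overflow — ARP requests flooding NO; retransmits up NO; TTL-expired ICMP seen NO; CPU on switch high NO; interface resets NO; throughput capped below line rate NO; broadcast traffic up yes
(G) multicast storm — does not account for throughput capped below line rate, broadcast traffic up
No candidate is consistent with all observations.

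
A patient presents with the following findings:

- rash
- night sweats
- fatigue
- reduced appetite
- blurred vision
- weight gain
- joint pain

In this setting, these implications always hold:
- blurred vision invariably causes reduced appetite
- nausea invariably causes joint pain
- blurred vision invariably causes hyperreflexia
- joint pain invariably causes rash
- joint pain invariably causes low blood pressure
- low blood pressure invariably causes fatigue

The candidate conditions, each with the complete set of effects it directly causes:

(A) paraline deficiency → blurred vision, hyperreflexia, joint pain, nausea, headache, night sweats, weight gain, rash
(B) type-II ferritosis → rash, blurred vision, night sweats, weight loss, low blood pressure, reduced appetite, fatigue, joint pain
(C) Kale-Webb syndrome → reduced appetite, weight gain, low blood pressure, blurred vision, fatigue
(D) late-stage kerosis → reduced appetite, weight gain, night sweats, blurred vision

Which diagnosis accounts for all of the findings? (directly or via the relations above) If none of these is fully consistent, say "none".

A

Testing each hypothesis:
(A) paraline deficiency — rash ✓; night sweats ✓; fatigue ✓ (via joint pain → low blood pressure → fatigue); reduced appetite ✓ (via blurred vision → reduced appetite); blurred vision ✓; weight gain ✓; joint pain ✓
(B) type-II ferritosis — rash ✓; night sweats ✓; fatigue ✓; reduced appetite ✓; blurred vision ✓; weight gain ✗; joint pain ✓
(C) Kale-Webb syndrome — does not account for rash, night sweats, joint pain
(D) late-stage kerosis — rash ✗; night sweats ✓; fatigue ✗; reduced appetite ✓; blurred vision ✓; weight gain ✓; joint pain ✗
(A) alone accounts for all the evidence.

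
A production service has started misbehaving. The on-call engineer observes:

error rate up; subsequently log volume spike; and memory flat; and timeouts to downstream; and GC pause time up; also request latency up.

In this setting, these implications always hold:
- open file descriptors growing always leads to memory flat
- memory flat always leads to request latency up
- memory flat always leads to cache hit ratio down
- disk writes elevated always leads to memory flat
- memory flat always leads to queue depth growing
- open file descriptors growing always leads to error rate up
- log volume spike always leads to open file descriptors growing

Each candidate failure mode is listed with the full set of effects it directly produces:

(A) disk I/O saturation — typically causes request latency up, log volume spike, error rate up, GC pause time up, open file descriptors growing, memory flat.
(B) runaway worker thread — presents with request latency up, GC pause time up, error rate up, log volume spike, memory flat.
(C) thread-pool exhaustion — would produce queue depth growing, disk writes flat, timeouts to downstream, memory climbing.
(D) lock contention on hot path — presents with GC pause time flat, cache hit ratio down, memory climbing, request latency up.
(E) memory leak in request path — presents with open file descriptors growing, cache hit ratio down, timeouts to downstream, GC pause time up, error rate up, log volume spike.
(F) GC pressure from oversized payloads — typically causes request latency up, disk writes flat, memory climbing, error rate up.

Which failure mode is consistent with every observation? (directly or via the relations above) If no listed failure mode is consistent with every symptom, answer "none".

Per-candidate check:
(A) disk I/O saturation — error rate up ✓; log volume spike ✓; memory flat ✓; timeouts to downstream ✗; GC pause time up ✓; request latency up ✓
(B) runaway worker thread — does not account for timeouts to downstream
(C) thread-pool exhaustion — error rate up ✗; log volume spike ✗; memory flat ✗; timeouts to downstream ✓; GC pause time up ✗; request latency up ✗
(D) lock contention on hot path — error rate up ✗; log volume spike ✗; memory flat ✗; timeouts to downstream ✗; GC pause time up ✗; request latency up ✓
(E) memory leak in request path — accounts for every observation (memory flat by open file descriptors growing → memory flat)
(F) GC pressure from oversized payloads — error rate up ✓; log volume spike ✗; memory flat ✗; timeouts to downstream ✗; GC pause time up ✗; request latency up ✓
(E) is the only candidate with no mismatches.

E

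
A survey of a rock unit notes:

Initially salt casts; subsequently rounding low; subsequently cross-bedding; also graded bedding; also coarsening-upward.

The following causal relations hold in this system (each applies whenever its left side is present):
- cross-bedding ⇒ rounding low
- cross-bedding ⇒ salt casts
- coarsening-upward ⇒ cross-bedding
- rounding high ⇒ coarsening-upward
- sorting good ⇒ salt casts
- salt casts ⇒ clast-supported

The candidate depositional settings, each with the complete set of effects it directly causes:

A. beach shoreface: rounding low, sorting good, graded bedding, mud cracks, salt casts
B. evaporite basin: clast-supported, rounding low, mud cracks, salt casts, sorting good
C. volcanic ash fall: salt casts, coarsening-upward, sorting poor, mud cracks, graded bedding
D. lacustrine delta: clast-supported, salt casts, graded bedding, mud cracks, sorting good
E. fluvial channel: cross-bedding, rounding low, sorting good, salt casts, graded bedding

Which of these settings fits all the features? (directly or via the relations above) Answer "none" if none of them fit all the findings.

For each candidate, compare predicted effects to what was observed:
(A) beach shoreface — does not account for cross-bedding, coarsening-upward
(B) evaporite basin — salt casts ✓; rounding low ✓; cross-bedding ✗; graded bedding ✗; coarsening-upward ✗
(C) volcanic ash fall — salt casts ✓; rounding low ✓ (by coarsening-upward → cross-bedding → rounding low); cross-bedding ✓ (by coarsening-upward → cross-bedding); graded bedding ✓; coarsening-upward ✓
(D) lacustrine delta — does not account for rounding low, cross-bedding, coarsening-upward
(E) fluvial channel — salt casts ✓; rounding low ✓; cross-bedding ✓; graded bedding ✓; coarsening-upward ✗
(C) alone accounts for all the evidence.

C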